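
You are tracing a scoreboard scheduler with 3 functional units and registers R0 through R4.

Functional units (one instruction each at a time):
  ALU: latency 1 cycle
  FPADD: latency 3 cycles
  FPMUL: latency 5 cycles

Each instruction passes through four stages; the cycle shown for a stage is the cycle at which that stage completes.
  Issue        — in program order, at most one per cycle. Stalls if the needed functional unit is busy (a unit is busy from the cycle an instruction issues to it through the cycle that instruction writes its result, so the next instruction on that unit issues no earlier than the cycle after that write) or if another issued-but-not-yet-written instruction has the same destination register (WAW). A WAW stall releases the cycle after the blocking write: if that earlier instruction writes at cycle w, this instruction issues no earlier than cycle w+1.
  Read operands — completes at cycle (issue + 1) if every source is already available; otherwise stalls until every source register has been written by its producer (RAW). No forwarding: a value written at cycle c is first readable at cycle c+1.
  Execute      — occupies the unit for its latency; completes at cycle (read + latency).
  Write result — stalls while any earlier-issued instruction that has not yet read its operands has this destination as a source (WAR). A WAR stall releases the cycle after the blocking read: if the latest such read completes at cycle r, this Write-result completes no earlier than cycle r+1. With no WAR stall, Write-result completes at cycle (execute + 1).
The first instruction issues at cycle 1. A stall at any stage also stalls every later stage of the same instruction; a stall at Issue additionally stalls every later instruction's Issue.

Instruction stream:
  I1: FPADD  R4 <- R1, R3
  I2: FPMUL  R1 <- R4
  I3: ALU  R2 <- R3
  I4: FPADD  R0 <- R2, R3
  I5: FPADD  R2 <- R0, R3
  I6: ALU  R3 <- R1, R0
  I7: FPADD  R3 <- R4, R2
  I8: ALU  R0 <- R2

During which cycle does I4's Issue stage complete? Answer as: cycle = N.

I1: IS=1 RO=2 EX=5 WR=6
I2: IS=2 RO=7 EX=12 WR=13  [RAW R4: wait I1 write@6]
I3: IS=3 RO=4 EX=5 WR=6
I4: IS=7 RO=8 EX=11 WR=12  [struct: FPADD busy until I1 writes@6]
I5: IS=13 RO=14 EX=17 WR=18  [struct: FPADD busy until I4 writes@12]
I6: IS=14 RO=15 EX=16 WR=17
I7: IS=19 RO=20 EX=23 WR=24  [struct: FPADD busy until I5 writes@18]
I8: IS=20 RO=21 EX=22 WR=23

cycle = 7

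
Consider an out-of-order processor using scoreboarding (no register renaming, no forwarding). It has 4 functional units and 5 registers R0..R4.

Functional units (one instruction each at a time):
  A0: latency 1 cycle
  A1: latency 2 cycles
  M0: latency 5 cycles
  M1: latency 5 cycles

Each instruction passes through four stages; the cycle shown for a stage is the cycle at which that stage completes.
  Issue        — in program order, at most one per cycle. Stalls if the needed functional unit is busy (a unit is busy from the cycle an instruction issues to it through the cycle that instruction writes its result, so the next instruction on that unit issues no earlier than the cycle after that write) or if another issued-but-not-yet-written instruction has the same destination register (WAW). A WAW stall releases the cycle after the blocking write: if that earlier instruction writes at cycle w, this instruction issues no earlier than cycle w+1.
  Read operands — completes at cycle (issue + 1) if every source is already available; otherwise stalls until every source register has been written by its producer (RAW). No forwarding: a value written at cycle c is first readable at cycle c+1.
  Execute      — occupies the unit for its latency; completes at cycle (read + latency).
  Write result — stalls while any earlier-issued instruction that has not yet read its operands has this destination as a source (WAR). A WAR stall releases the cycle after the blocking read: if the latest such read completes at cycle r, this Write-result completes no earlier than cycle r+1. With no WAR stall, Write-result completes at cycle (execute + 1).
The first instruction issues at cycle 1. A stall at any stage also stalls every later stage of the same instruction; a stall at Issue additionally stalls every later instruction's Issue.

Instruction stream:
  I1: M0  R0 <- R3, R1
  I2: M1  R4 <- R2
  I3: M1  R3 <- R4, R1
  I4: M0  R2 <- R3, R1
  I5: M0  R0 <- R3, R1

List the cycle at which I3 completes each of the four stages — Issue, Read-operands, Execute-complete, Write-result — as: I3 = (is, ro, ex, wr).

I3 = (10, 11, 16, 17)

I1: IS=1 RO=2 EX=7 WR=8
I2: IS=2 RO=3 EX=8 WR=9
I3: IS=10 RO=11 EX=16 WR=17  [struct: M1 busy until I2 writes@9]
I4: IS=11 RO=18 EX=23 WR=24  [RAW R3: wait I3 write@17]
I5: IS=25 RO=26 EX=31 WR=32  [struct: M0 busy until I4 writes@24]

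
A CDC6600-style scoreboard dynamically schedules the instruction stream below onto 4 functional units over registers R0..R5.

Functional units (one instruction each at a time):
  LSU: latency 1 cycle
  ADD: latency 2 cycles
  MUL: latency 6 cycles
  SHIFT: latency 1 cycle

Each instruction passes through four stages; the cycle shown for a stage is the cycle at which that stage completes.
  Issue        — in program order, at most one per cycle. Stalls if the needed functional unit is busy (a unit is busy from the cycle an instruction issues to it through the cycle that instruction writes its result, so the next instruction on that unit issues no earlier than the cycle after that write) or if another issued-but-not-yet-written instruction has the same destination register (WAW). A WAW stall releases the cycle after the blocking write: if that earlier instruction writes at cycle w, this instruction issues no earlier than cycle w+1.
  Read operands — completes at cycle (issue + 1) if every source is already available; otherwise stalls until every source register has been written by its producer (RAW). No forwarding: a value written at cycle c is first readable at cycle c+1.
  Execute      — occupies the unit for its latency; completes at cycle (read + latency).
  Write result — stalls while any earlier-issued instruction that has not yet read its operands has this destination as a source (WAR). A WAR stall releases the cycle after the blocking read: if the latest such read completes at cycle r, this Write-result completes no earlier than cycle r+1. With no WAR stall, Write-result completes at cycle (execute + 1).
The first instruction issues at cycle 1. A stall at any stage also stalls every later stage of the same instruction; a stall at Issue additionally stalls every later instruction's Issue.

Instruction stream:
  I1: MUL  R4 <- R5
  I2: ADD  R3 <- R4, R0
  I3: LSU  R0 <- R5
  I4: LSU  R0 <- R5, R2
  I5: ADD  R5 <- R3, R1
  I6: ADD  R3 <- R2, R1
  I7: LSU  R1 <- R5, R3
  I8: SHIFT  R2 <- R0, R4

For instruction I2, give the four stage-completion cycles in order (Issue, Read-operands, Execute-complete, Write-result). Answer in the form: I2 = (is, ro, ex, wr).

I2 = (2, 10, 12, 13)

  I1 | 1 | 2 | 8 | 9
  I2 | 2 | 10 | 12 | 13   RAW R4: wait I1 write@9
  I3 | 3 | 4 | 5 | 11   WAR R0: wait I2 read@10
  I4 | 12 | 13 | 14 | 15   struct: LSU busy until I3 writes@11
  I5 | 14 | 15 | 17 | 18   struct: ADD busy until I2 writes@13
  I6 | 19 | 20 | 22 | 23   struct: ADD busy until I5 writes@18
  I7 | 20 | 24 | 25 | 26   RAW R3: wait I6 write@23
  I8 | 21 | 22 | 23 | 24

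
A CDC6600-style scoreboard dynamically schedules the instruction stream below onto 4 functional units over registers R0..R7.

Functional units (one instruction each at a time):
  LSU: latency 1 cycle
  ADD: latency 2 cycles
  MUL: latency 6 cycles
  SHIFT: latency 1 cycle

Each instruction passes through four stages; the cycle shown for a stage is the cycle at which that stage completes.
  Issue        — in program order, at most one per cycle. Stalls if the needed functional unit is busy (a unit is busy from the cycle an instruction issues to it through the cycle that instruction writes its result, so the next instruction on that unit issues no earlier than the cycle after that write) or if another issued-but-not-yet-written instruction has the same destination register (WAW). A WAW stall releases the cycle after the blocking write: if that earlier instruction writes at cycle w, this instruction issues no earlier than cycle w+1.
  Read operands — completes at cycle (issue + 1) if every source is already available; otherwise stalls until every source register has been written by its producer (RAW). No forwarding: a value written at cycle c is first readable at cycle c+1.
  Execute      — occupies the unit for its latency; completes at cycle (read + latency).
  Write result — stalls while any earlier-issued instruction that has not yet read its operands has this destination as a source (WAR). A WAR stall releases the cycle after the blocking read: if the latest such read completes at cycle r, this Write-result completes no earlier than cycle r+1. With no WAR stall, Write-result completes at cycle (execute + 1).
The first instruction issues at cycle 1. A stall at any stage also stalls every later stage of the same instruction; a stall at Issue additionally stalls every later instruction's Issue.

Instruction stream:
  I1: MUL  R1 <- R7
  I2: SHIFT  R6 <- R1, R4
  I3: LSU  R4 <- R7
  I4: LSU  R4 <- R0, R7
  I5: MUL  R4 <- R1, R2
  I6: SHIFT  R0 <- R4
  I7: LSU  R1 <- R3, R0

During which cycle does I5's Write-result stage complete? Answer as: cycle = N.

I1 -> (1, 2, 8, 9)
I2 -> (2, 10, 11, 12)  // RAW R1: wait I1 write@9
I3 -> (3, 4, 5, 11)  // WAR R4: wait I2 read@10
I4 -> (12, 13, 14, 15)  // struct: LSU busy until I3 writes@11
I5 -> (16, 17, 23, 24)  // WAW R4: wait I4 write@15
I6 -> (17, 25, 26, 27)  // RAW R4: wait I5 write@24
I7 -> (18, 28, 29, 30)  // RAW R0: wait I6 write@27

cycle = 24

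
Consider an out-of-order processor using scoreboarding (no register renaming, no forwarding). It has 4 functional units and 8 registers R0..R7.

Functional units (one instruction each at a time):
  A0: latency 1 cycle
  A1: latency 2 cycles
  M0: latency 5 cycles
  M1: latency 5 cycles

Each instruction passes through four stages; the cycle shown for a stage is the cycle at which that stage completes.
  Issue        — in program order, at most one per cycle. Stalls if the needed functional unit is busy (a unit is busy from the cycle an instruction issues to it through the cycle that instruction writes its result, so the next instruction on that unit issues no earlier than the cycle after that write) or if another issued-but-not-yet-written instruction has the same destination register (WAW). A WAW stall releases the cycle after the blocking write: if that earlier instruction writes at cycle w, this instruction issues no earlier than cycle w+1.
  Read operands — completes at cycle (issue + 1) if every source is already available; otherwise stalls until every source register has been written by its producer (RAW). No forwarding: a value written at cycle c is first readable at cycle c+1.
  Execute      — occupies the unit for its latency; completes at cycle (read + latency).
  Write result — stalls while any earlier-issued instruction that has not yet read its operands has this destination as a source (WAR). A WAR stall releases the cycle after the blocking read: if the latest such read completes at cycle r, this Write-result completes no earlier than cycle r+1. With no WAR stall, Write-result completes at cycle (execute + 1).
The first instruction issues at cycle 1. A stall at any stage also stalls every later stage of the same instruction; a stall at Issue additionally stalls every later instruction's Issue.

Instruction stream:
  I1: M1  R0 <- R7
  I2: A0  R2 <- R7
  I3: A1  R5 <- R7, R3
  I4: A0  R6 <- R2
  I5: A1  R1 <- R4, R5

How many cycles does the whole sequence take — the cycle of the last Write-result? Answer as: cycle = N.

cycle = 12

1) issue 1, read 2, done 7, write 8
2) issue 2, read 3, done 4, write 5
3) issue 3, read 4, done 6, write 7
4) issue 6, read 7, done 8, write 9  <struct: A0 busy until I2 writes@5>
5) issue 8, read 9, done 11, write 12  <struct: A1 busy until I3 writes@7>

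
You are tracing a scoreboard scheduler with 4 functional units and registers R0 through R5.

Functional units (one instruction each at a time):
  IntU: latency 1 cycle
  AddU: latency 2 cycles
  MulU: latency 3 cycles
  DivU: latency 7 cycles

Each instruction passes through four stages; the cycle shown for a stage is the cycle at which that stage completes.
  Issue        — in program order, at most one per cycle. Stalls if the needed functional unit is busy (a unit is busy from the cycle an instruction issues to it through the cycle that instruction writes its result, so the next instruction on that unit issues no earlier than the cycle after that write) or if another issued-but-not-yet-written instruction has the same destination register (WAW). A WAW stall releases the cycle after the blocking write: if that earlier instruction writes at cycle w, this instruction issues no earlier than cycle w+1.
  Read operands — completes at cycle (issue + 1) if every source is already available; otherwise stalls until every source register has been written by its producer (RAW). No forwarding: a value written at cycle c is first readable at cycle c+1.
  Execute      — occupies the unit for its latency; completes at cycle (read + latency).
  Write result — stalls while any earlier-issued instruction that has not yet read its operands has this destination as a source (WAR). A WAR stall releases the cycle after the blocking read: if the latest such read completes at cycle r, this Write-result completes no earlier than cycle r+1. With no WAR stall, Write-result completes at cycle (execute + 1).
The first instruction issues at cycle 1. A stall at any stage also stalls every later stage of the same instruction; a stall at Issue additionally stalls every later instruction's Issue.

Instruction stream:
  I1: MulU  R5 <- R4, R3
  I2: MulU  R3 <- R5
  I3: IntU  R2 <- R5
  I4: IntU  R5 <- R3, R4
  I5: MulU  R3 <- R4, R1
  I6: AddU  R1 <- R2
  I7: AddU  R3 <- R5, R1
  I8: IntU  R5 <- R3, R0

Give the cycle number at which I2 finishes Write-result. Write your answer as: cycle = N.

cycle = 12

I1: IS=1 RO=2 EX=5 WR=6
I2: IS=7 RO=8 EX=11 WR=12  [struct: MulU busy until I1 writes@6]
I3: IS=8 RO=9 EX=10 WR=11
I4: IS=12 RO=13 EX=14 WR=15  [struct: IntU busy until I3 writes@11]
I5: IS=13 RO=14 EX=17 WR=18
I6: IS=14 RO=15 EX=17 WR=18
I7: IS=19 RO=20 EX=22 WR=23  [struct: AddU busy until I6 writes@18]
I8: IS=20 RO=24 EX=25 WR=26  [RAW R3: wait I7 write@23]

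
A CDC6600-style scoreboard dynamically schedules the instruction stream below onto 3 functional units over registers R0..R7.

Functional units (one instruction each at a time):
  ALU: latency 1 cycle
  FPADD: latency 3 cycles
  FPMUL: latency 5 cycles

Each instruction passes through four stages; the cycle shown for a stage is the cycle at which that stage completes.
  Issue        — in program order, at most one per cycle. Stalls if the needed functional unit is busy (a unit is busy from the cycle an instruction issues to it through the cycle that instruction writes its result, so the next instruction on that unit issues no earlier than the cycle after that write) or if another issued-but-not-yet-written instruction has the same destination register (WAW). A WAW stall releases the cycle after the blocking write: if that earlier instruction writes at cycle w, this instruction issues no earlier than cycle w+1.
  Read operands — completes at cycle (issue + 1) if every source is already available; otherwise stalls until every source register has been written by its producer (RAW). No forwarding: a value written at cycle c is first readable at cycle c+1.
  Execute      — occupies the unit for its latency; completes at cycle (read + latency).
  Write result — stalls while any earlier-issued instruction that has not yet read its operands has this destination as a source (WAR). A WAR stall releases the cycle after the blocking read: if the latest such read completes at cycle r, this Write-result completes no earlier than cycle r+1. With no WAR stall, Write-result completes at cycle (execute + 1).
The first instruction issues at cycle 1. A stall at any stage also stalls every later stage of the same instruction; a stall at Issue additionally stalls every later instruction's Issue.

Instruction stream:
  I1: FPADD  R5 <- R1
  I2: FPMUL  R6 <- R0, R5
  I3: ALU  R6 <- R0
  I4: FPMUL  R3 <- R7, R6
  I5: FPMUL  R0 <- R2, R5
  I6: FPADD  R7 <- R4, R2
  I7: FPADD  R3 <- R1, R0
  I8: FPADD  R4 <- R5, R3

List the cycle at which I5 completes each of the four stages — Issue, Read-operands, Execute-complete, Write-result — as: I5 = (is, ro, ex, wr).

1) issue 1, read 2, done 5, write 6
2) issue 2, read 7, done 12, write 13  <RAW R5: wait I1 write@6>
3) issue 14, read 15, done 16, write 17  <WAW R6: wait I2 write@13>
4) issue 15, read 18, done 23, write 24  <RAW R6: wait I3 write@17>
5) issue 25, read 26, done 31, write 32  <struct: FPMUL busy until I4 writes@24>
6) issue 26, read 27, done 30, write 31
7) issue 32, read 33, done 36, write 37  <struct: FPADD busy until I6 writes@31>
8) issue 38, read 39, done 42, write 43  <struct: FPADD busy until I7 writes@37>

I5 = (25, 26, 31, 32)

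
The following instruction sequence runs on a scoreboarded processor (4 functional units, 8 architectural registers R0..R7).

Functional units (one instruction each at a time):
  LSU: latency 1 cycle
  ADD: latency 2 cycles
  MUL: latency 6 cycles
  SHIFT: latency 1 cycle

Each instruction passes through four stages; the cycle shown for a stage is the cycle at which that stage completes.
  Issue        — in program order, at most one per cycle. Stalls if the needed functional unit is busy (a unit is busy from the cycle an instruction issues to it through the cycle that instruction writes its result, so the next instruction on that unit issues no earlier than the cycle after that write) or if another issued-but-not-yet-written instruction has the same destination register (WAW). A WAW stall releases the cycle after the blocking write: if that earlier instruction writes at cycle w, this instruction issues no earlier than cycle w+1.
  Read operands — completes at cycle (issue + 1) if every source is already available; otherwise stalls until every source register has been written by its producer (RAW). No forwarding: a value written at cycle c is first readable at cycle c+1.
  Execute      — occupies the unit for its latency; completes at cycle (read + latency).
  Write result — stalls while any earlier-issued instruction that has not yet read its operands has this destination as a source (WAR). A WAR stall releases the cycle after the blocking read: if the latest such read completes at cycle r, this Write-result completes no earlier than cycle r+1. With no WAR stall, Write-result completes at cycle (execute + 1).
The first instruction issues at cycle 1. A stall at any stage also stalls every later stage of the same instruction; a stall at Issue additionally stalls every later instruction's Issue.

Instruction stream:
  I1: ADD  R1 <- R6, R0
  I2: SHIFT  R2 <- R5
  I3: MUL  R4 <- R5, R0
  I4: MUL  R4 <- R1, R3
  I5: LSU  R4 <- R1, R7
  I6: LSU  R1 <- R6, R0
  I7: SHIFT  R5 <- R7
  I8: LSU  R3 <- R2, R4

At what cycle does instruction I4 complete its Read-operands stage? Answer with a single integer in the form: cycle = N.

[1] I1 issues→ADD
[2] I1 reads | I2 issues→SHIFT
[3] I2 reads | I3 issues→MUL
[4] I1 exec-done | I2 exec-done | I3 reads
[5] I1 writes R1 | I2 writes R2
[10] I3 exec-done
[11] I3 writes R4
[12] I4 issues→MUL
[13] I4 reads
[19] I4 exec-done
[20] I4 writes R4
[21] I5 issues→LSU
[22] I5 reads
[23] I5 exec-done
[24] I5 writes R4
[25] I6 issues→LSU
[26] I6 reads | I7 issues→SHIFT
[27] I6 exec-done | I7 reads
[28] I6 writes R1 | I7 exec-done
[29] I7 writes R5 | I8 issues→LSU
[30] I8 reads
[31] I8 exec-done
[32] I8 writes R3

cycle = 13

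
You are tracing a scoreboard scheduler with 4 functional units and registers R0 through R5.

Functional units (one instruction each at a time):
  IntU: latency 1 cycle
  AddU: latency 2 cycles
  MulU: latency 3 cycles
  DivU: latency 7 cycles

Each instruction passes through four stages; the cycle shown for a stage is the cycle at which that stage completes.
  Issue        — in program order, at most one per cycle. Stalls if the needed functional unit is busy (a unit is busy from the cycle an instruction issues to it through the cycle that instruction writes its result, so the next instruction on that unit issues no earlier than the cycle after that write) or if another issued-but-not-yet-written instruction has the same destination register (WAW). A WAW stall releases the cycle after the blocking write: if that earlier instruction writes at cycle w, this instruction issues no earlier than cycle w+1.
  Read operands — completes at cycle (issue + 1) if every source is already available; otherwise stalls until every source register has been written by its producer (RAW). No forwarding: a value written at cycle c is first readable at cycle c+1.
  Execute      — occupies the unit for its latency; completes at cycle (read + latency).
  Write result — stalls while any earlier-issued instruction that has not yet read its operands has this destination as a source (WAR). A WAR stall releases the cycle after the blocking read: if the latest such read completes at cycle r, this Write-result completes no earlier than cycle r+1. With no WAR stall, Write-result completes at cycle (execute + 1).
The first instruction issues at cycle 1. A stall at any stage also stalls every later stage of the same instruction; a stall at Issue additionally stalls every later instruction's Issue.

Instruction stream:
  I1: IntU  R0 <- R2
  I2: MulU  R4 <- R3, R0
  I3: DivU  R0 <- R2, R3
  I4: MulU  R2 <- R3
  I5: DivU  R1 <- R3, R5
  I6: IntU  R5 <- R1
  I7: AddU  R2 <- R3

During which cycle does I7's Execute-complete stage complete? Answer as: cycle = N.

[1] I1→IntU
[2] I1 RO | I2→MulU
[3] I1 EX
[4] I1 WR R0
[5] I2 RO | I3→DivU
[6] I3 RO
[8] I2 EX
[9] I2 WR R4
[10] I4→MulU
[11] I4 RO
[13] I3 EX
[14] I3 WR R0 | I4 EX
[15] I4 WR R2 | I5→DivU
[16] I5 RO | I6→IntU
[17] I7→AddU
[18] I7 RO
[20] I7 EX
[21] I7 WR R2
[23] I5 EX
[24] I5 WR R1
[25] I6 RO
[26] I6 EX
[27] I6 WR R5

cycle = 20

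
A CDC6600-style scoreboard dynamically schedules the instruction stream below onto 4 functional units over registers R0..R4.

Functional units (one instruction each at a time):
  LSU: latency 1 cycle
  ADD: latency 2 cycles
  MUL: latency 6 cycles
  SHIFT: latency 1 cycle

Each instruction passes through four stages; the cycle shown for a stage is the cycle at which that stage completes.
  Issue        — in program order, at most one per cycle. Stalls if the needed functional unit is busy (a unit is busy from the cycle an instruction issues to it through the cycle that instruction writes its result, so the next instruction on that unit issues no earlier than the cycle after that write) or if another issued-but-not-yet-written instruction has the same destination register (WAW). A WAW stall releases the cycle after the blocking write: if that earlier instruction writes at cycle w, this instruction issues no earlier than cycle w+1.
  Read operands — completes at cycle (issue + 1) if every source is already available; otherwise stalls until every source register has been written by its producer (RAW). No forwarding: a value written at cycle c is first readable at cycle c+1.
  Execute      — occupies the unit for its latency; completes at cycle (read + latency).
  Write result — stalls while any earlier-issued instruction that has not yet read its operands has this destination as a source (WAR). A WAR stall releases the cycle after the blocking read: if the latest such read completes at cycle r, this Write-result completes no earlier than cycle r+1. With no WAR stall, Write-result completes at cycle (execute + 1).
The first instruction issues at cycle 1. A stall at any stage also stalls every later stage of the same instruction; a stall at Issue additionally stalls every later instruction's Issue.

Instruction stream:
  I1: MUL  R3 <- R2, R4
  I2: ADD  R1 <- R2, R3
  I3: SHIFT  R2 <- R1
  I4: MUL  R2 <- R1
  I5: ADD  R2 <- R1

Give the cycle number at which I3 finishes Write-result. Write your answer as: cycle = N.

cycle = 16

I1 -> (1, 2, 8, 9)
I2 -> (2, 10, 12, 13)  // RAW R3: wait I1 write@9
I3 -> (3, 14, 15, 16)  // RAW R1: wait I2 write@13
I4 -> (17, 18, 24, 25)  // WAW R2: wait I3 write@16
I5 -> (26, 27, 29, 30)  // WAW R2: wait I4 write@25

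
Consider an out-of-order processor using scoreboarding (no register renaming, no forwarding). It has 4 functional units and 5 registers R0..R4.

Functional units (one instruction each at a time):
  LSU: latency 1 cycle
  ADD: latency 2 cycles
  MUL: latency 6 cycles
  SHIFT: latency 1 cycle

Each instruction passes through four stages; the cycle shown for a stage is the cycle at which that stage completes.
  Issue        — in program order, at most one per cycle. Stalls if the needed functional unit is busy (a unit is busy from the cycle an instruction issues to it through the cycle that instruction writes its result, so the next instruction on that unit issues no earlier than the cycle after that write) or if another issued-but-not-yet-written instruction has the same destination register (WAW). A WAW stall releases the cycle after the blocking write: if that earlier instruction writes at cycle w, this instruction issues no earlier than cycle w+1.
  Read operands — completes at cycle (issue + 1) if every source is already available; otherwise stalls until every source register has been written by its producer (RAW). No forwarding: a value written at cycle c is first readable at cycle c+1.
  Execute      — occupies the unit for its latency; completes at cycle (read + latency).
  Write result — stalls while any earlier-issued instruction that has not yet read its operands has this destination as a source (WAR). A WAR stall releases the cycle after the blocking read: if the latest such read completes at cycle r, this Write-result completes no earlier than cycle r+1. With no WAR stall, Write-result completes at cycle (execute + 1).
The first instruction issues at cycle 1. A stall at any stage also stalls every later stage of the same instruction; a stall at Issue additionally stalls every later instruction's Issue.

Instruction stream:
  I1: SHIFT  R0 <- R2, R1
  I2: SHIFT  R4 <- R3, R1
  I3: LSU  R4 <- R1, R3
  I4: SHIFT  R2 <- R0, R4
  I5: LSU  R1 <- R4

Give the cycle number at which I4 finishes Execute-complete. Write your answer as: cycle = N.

cycle 1: I1 dispatched to SHIFT
cycle 2: I1 operands ready
cycle 3: I1 complete
cycle 4: R0←I1
cycle 5: I2 dispatched to SHIFT
cycle 6: I2 operands ready
cycle 7: I2 complete
cycle 8: R4←I2
cycle 9: I3 dispatched to LSU
cycle 10: I3 operands ready | I4 dispatched to SHIFT
cycle 11: I3 complete
cycle 12: R4←I3
cycle 13: I4 operands ready | I5 dispatched to LSU
cycle 14: I4 complete | I5 operands ready
cycle 15: R2←I4 | I5 complete
cycle 16: R1←I5

cycle = 14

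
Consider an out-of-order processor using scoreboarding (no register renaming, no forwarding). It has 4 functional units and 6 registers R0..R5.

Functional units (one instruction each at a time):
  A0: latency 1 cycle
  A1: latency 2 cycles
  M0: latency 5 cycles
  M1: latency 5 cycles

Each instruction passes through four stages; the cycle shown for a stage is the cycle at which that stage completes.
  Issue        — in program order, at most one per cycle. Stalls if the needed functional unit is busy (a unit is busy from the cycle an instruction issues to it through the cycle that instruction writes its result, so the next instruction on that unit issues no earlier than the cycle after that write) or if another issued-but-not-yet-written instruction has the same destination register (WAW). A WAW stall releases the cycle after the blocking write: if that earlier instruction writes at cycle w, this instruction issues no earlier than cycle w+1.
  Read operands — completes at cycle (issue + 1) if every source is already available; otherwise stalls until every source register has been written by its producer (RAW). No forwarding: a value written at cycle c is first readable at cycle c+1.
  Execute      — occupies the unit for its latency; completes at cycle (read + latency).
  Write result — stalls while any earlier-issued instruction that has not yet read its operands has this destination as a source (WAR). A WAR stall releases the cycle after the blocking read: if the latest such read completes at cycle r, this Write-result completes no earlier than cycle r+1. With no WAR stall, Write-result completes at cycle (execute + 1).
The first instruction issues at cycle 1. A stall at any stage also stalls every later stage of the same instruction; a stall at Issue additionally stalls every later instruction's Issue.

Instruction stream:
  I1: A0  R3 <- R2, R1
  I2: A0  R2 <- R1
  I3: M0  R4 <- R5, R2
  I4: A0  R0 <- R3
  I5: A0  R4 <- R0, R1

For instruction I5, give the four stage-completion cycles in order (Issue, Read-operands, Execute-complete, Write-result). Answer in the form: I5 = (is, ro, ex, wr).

  I1 | 1 | 2 | 3 | 4
  I2 | 5 | 6 | 7 | 8   struct: A0 busy until I1 writes@4
  I3 | 6 | 9 | 14 | 15   RAW R2: wait I2 write@8
  I4 | 9 | 10 | 11 | 12   struct: A0 busy until I2 writes@8
  I5 | 16 | 17 | 18 | 19   WAW R4: wait I3 write@15

I5 = (16, 17, 18, 19)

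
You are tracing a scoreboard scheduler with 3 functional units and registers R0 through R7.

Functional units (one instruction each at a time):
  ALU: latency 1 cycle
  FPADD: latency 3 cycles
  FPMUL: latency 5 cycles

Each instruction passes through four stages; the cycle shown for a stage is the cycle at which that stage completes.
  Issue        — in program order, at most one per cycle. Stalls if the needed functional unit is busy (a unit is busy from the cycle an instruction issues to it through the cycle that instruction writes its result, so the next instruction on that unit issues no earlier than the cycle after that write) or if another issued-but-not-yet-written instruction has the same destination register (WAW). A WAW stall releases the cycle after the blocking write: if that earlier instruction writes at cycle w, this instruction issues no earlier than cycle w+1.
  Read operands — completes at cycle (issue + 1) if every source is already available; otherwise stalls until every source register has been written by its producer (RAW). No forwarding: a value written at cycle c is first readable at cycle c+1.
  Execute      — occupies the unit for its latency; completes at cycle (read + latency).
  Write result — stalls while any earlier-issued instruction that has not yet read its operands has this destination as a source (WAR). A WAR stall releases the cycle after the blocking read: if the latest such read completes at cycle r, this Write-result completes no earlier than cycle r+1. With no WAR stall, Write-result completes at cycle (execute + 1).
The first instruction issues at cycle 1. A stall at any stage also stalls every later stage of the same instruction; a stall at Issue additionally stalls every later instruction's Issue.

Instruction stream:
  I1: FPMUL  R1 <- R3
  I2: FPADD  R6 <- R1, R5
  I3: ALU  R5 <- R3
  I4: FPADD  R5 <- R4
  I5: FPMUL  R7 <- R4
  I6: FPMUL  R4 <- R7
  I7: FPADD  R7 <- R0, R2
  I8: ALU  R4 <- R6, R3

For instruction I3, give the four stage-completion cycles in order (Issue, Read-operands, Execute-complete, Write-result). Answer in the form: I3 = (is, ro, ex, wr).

1) issue 1, read 2, done 7, write 8
2) issue 2, read 9, done 12, write 13  <RAW R1: wait I1 write@8>
3) issue 3, read 4, done 5, write 10  <WAR R5: wait I2 read@9>
4) issue 14, read 15, done 18, write 19  <struct: FPADD busy until I2 writes@13>
5) issue 15, read 16, done 21, write 22
6) issue 23, read 24, done 29, write 30  <struct: FPMUL busy until I5 writes@22>
7) issue 24, read 25, done 28, write 29
8) issue 31, read 32, done 33, write 34  <WAW R4: wait I6 write@30>

I3 = (3, 4, 5, 10)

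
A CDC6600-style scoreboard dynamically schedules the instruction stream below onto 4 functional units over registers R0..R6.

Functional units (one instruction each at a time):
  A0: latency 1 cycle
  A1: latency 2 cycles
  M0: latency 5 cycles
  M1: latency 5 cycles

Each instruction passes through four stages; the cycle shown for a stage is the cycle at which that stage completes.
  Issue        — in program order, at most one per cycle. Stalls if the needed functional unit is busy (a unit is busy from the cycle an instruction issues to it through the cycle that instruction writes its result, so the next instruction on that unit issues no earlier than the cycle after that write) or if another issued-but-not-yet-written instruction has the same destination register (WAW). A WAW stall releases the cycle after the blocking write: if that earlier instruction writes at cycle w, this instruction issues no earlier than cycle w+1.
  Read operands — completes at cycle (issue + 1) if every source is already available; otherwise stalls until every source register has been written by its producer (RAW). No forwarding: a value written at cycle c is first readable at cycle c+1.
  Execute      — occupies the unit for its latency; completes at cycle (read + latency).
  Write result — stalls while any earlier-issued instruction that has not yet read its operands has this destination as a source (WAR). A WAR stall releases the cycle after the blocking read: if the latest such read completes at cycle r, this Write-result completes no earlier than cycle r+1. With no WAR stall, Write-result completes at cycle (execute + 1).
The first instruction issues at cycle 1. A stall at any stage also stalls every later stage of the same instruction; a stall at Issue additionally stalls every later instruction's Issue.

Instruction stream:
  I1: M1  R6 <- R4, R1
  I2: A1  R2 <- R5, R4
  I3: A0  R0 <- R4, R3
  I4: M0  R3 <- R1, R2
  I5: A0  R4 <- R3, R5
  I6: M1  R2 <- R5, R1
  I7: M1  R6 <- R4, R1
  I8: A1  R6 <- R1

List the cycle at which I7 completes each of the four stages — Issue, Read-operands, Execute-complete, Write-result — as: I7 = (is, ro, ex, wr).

I7 = (17, 18, 23, 24)

t=1  issue I1 (M1)
t=2  I1 read-ops, issue I2 (A1)
t=3  I2 read-ops, issue I3 (A0)
t=4  I3 read-ops, issue I4 (M0)
t=5  I2 finished on A1, I3 finished on A0
t=6  I2→R2, I3→R0
t=7  I1 finished on M1, I4 read-ops, issue I5 (A0)
t=8  I1→R6
t=9  issue I6 (M1)
t=10  I6 read-ops
t=12  I4 finished on M0
t=13  I4→R3
t=14  I5 read-ops
t=15  I5 finished on A0, I6 finished on M1
t=16  I5→R4, I6→R2
t=17  issue I7 (M1)
t=18  I7 read-ops
t=23  I7 finished on M1
t=24  I7→R6
t=25  issue I8 (A1)
t=26  I8 read-ops
t=28  I8 finished on A1
t=29  I8→R6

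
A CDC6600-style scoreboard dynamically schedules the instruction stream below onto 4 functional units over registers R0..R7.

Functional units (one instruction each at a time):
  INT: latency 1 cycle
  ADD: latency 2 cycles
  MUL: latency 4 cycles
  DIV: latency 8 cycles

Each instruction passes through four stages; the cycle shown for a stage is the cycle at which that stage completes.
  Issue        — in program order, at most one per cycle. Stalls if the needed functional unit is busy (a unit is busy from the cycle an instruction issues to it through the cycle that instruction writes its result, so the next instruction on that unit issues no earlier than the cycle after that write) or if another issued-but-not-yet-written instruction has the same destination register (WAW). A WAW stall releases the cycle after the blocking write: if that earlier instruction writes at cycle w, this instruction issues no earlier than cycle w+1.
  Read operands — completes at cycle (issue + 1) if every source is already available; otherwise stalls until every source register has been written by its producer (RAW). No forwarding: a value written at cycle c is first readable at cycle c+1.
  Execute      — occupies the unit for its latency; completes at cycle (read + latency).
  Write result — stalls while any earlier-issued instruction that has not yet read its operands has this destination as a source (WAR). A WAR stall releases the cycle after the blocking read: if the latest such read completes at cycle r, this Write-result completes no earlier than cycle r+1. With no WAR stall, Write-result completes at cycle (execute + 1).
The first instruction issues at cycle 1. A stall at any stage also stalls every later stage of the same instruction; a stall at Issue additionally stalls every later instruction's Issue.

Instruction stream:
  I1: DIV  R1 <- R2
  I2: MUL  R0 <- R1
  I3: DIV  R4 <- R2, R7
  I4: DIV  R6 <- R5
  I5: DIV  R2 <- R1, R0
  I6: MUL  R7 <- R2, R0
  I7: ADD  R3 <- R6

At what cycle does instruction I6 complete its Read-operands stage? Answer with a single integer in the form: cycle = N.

1) issue 1, read 2, done 10, write 11
2) issue 2, read 12, done 16, write 17  <RAW R1: wait I1 write@11>
3) issue 12, read 13, done 21, write 22  <struct: DIV busy until I1 writes@11>
4) issue 23, read 24, done 32, write 33  <struct: DIV busy until I3 writes@22>
5) issue 34, read 35, done 43, write 44  <struct: DIV busy until I4 writes@33>
6) issue 35, read 45, done 49, write 50  <RAW R2: wait I5 write@44>
7) issue 36, read 37, done 39, write 40

cycle = 45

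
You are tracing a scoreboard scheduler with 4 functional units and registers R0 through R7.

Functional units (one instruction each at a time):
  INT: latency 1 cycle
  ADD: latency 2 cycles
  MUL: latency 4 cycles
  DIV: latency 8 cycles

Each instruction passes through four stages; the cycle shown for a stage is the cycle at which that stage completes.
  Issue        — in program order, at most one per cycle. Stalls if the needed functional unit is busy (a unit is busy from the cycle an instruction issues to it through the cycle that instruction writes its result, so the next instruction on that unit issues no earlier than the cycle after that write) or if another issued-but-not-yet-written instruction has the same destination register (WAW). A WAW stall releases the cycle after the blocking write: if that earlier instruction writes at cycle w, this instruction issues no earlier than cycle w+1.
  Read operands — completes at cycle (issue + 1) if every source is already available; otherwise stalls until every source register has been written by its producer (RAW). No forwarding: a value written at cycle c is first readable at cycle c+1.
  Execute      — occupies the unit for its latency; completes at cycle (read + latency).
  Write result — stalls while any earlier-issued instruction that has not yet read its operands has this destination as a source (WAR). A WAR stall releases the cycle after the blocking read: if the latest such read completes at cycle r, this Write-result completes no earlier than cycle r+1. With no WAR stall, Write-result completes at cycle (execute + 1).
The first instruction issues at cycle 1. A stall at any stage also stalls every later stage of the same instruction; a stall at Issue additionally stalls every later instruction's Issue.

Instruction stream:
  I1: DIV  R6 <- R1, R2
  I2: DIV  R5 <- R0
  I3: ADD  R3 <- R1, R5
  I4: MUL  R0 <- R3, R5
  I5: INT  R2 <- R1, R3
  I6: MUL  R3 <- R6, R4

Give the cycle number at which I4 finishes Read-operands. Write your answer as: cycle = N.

cycle = 27

cycle 1: issue I1 (DIV)
cycle 2: I1 read-ops
cycle 10: I1 finished on DIV
cycle 11: I1→R6
cycle 12: issue I2 (DIV)
cycle 13: I2 read-ops, issue I3 (ADD)
cycle 14: issue I4 (MUL)
cycle 15: issue I5 (INT)
cycle 21: I2 finished on DIV
cycle 22: I2→R5
cycle 23: I3 read-ops
cycle 25: I3 finished on ADD
cycle 26: I3→R3
cycle 27: I4 read-ops, I5 read-ops
cycle 28: I5 finished on INT
cycle 29: I5→R2
cycle 31: I4 finished on MUL
cycle 32: I4→R0
cycle 33: issue I6 (MUL)
cycle 34: I6 read-ops
cycle 38: I6 finished on MUL
cycle 39: I6→R3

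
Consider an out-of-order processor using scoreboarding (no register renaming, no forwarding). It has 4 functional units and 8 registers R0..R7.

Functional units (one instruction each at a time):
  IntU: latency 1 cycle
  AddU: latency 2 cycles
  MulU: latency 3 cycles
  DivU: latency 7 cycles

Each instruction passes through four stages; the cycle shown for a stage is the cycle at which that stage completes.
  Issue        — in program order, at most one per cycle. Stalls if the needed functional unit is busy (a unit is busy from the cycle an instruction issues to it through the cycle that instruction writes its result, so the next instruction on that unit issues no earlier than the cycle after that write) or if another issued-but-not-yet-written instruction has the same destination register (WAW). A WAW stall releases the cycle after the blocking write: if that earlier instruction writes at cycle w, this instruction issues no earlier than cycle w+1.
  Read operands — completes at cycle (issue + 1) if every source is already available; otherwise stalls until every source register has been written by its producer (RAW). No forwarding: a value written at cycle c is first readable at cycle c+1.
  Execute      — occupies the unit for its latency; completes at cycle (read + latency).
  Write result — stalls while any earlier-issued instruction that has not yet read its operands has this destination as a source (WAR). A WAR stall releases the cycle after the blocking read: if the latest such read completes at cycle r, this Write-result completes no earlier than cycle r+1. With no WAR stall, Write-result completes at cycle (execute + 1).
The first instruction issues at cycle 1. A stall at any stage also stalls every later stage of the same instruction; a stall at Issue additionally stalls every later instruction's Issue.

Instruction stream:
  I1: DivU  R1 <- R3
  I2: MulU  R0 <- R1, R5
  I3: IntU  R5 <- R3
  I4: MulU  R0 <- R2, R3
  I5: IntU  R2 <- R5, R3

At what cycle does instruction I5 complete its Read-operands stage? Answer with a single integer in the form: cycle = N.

t=1  I1 issues→DivU
t=2  I1 reads · I2 issues→MulU
t=3  I3 issues→IntU
t=4  I3 reads
t=5  I3 exec-done
t=9  I1 exec-done
t=10  I1 writes R1
t=11  I2 reads
t=12  I3 writes R5
t=14  I2 exec-done
t=15  I2 writes R0
t=16  I4 issues→MulU
t=17  I4 reads · I5 issues→IntU
t=18  I5 reads
t=19  I5 exec-done
t=20  I4 exec-done · I5 writes R2
t=21  I4 writes R0

cycle = 18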